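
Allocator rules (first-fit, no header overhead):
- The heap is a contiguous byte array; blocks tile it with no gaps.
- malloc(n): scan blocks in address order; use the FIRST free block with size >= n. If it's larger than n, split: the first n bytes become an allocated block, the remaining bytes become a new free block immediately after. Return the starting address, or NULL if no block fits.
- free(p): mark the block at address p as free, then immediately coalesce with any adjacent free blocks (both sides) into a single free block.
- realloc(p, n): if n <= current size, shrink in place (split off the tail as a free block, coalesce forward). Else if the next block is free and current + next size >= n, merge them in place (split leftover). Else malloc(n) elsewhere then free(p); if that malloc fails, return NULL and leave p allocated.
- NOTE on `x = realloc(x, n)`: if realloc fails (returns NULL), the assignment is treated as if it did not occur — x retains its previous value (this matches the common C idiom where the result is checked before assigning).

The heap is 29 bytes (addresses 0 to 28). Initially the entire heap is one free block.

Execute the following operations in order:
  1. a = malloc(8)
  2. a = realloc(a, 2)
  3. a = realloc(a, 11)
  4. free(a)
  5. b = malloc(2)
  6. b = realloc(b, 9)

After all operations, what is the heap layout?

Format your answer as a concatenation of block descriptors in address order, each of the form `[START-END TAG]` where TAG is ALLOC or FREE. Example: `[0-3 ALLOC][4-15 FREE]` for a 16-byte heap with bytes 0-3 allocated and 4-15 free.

Op 1: a = malloc(8) -> a = 0; heap: [0-7 ALLOC][8-28 FREE]
Op 2: a = realloc(a, 2) -> a = 0; heap: [0-1 ALLOC][2-28 FREE]
Op 3: a = realloc(a, 11) -> a = 0; heap: [0-10 ALLOC][11-28 FREE]
Op 4: free(a) -> (freed a); heap: [0-28 FREE]
Op 5: b = malloc(2) -> b = 0; heap: [0-1 ALLOC][2-28 FREE]
Op 6: b = realloc(b, 9) -> b = 0; heap: [0-8 ALLOC][9-28 FREE]

Answer: [0-8 ALLOC][9-28 FREE]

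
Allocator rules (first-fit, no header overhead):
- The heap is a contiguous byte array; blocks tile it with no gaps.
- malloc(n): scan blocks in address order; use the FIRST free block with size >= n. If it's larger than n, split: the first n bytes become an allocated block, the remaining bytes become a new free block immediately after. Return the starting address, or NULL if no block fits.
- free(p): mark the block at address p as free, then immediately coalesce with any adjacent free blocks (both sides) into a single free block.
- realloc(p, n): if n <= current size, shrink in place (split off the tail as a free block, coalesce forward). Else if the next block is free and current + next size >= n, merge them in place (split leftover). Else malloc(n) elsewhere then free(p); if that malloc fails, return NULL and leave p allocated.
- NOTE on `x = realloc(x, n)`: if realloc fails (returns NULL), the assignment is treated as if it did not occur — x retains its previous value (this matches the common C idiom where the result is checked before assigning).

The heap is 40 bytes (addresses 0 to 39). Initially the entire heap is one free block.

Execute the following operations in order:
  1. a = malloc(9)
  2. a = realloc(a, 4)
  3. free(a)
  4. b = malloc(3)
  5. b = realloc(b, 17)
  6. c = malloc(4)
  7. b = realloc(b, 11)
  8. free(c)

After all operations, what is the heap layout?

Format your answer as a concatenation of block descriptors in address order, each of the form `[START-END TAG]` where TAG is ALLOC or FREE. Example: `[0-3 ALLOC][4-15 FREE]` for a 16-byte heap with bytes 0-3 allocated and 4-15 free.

Op 1: a = malloc(9) -> a = 0; heap: [0-8 ALLOC][9-39 FREE]
Op 2: a = realloc(a, 4) -> a = 0; heap: [0-3 ALLOC][4-39 FREE]
Op 3: free(a) -> (freed a); heap: [0-39 FREE]
Op 4: b = malloc(3) -> b = 0; heap: [0-2 ALLOC][3-39 FREE]
Op 5: b = realloc(b, 17) -> b = 0; heap: [0-16 ALLOC][17-39 FREE]
Op 6: c = malloc(4) -> c = 17; heap: [0-16 ALLOC][17-20 ALLOC][21-39 FREE]
Op 7: b = realloc(b, 11) -> b = 0; heap: [0-10 ALLOC][11-16 FREE][17-20 ALLOC][21-39 FREE]
Op 8: free(c) -> (freed c); heap: [0-10 ALLOC][11-39 FREE]

Answer: [0-10 ALLOC][11-39 FREE]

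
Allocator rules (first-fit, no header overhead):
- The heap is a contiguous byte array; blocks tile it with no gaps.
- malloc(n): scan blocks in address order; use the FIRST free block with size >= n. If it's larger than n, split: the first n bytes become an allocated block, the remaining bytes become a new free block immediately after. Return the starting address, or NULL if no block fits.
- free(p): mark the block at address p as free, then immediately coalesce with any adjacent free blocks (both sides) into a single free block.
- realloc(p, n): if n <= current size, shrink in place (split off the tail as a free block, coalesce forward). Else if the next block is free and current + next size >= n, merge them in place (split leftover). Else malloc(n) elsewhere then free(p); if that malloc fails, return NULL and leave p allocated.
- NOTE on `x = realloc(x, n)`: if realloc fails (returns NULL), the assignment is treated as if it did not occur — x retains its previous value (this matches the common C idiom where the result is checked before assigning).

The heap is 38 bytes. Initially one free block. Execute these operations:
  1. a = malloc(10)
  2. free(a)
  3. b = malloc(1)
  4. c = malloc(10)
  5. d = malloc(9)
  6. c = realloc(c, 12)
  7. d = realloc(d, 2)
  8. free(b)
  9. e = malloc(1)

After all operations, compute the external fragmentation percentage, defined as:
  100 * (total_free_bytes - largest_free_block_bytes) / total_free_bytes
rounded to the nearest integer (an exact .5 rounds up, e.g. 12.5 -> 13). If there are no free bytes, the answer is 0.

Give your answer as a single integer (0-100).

Op 1: a = malloc(10) -> a = 0; heap: [0-9 ALLOC][10-37 FREE]
Op 2: free(a) -> (freed a); heap: [0-37 FREE]
Op 3: b = malloc(1) -> b = 0; heap: [0-0 ALLOC][1-37 FREE]
Op 4: c = malloc(10) -> c = 1; heap: [0-0 ALLOC][1-10 ALLOC][11-37 FREE]
Op 5: d = malloc(9) -> d = 11; heap: [0-0 ALLOC][1-10 ALLOC][11-19 ALLOC][20-37 FREE]
Op 6: c = realloc(c, 12) -> c = 20; heap: [0-0 ALLOC][1-10 FREE][11-19 ALLOC][20-31 ALLOC][32-37 FREE]
Op 7: d = realloc(d, 2) -> d = 11; heap: [0-0 ALLOC][1-10 FREE][11-12 ALLOC][13-19 FREE][20-31 ALLOC][32-37 FREE]
Op 8: free(b) -> (freed b); heap: [0-10 FREE][11-12 ALLOC][13-19 FREE][20-31 ALLOC][32-37 FREE]
Op 9: e = malloc(1) -> e = 0; heap: [0-0 ALLOC][1-10 FREE][11-12 ALLOC][13-19 FREE][20-31 ALLOC][32-37 FREE]
Free blocks: [10 7 6] total_free=23 largest=10 -> 100*(23-10)/23 = 1300/23 ≈ 56.522 -> rounds to 57

Answer: 57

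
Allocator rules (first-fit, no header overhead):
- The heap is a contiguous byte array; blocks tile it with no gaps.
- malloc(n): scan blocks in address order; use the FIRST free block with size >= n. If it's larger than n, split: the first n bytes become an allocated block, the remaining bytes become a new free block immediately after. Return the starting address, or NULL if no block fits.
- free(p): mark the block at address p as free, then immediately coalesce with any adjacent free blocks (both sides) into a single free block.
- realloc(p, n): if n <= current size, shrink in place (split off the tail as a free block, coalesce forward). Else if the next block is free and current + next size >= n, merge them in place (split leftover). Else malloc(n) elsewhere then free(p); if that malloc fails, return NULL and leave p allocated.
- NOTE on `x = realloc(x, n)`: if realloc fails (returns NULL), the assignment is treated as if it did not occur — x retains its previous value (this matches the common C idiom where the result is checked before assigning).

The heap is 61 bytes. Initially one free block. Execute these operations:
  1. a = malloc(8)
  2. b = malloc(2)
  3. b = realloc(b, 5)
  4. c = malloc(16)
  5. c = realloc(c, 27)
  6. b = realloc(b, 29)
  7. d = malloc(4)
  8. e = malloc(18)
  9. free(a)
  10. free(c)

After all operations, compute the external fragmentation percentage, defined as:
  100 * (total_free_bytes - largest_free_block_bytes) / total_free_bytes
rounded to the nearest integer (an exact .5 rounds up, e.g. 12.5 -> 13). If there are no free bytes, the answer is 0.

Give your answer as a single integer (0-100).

Op 1: a = malloc(8) -> a = 0; heap: [0-7 ALLOC][8-60 FREE]
Op 2: b = malloc(2) -> b = 8; heap: [0-7 ALLOC][8-9 ALLOC][10-60 FREE]
Op 3: b = realloc(b, 5) -> b = 8; heap: [0-7 ALLOC][8-12 ALLOC][13-60 FREE]
Op 4: c = malloc(16) -> c = 13; heap: [0-7 ALLOC][8-12 ALLOC][13-28 ALLOC][29-60 FREE]
Op 5: c = realloc(c, 27) -> c = 13; heap: [0-7 ALLOC][8-12 ALLOC][13-39 ALLOC][40-60 FREE]
Op 6: b = realloc(b, 29) -> NULL (b unchanged); heap: [0-7 ALLOC][8-12 ALLOC][13-39 ALLOC][40-60 FREE]
Op 7: d = malloc(4) -> d = 40; heap: [0-7 ALLOC][8-12 ALLOC][13-39 ALLOC][40-43 ALLOC][44-60 FREE]
Op 8: e = malloc(18) -> e = NULL; heap: [0-7 ALLOC][8-12 ALLOC][13-39 ALLOC][40-43 ALLOC][44-60 FREE]
Op 9: free(a) -> (freed a); heap: [0-7 FREE][8-12 ALLOC][13-39 ALLOC][40-43 ALLOC][44-60 FREE]
Op 10: free(c) -> (freed c); heap: [0-7 FREE][8-12 ALLOC][13-39 FREE][40-43 ALLOC][44-60 FREE]
Free blocks: [8 27 17] total_free=52 largest=27 -> 100*(52-27)/52 = 2500/52 ≈ 48.077 -> rounds to 48

Answer: 48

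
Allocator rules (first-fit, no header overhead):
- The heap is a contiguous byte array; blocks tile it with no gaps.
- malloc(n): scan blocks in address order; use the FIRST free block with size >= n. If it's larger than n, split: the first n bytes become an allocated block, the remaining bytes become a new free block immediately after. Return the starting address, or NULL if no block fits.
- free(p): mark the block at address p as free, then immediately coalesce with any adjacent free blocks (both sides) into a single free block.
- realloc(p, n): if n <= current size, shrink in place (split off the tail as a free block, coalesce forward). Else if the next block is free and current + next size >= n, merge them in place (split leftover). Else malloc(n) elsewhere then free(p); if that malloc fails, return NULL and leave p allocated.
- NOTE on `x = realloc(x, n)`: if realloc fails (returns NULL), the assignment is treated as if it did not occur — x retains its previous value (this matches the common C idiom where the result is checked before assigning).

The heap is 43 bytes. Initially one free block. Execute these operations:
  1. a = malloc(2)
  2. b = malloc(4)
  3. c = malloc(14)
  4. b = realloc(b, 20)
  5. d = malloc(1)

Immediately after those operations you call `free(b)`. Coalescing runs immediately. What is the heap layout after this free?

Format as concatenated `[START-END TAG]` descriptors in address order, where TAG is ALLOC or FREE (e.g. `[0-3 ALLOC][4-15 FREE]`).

Op 1: a = malloc(2) -> a = 0; heap: [0-1 ALLOC][2-42 FREE]
Op 2: b = malloc(4) -> b = 2; heap: [0-1 ALLOC][2-5 ALLOC][6-42 FREE]
Op 3: c = malloc(14) -> c = 6; heap: [0-1 ALLOC][2-5 ALLOC][6-19 ALLOC][20-42 FREE]
Op 4: b = realloc(b, 20) -> b = 20; heap: [0-1 ALLOC][2-5 FREE][6-19 ALLOC][20-39 ALLOC][40-42 FREE]
Op 5: d = malloc(1) -> d = 2; heap: [0-1 ALLOC][2-2 ALLOC][3-5 FREE][6-19 ALLOC][20-39 ALLOC][40-42 FREE]
free(b): b = 20 -> block [20-39 ALLOC]; mark free, coalesce with adjacent free neighbors -> [0-1 ALLOC][2-2 ALLOC][3-5 FREE][6-19 ALLOC][20-42 FREE]

Answer: [0-1 ALLOC][2-2 ALLOC][3-5 FREE][6-19 ALLOC][20-42 FREE]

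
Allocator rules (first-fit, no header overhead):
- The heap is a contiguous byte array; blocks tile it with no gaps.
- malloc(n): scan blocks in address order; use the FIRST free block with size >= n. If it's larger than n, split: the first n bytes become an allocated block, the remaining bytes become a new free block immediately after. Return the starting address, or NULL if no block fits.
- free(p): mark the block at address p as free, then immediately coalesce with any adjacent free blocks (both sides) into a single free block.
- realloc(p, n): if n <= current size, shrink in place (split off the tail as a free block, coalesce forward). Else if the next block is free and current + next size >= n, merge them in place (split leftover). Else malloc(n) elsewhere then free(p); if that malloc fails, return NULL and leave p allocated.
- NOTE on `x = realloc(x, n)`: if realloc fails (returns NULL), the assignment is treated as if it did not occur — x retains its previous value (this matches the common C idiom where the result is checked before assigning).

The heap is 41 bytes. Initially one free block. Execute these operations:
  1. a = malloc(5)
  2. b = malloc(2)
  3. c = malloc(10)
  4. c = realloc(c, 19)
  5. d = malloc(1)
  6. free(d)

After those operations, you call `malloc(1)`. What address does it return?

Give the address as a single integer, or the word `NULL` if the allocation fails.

Op 1: a = malloc(5) -> a = 0; heap: [0-4 ALLOC][5-40 FREE]
Op 2: b = malloc(2) -> b = 5; heap: [0-4 ALLOC][5-6 ALLOC][7-40 FREE]
Op 3: c = malloc(10) -> c = 7; heap: [0-4 ALLOC][5-6 ALLOC][7-16 ALLOC][17-40 FREE]
Op 4: c = realloc(c, 19) -> c = 7; heap: [0-4 ALLOC][5-6 ALLOC][7-25 ALLOC][26-40 FREE]
Op 5: d = malloc(1) -> d = 26; heap: [0-4 ALLOC][5-6 ALLOC][7-25 ALLOC][26-26 ALLOC][27-40 FREE]
Op 6: free(d) -> (freed d); heap: [0-4 ALLOC][5-6 ALLOC][7-25 ALLOC][26-40 FREE]
malloc(1): first-fit scan over [0-4 ALLOC][5-6 ALLOC][7-25 ALLOC][26-40 FREE] -> 26

Answer: 26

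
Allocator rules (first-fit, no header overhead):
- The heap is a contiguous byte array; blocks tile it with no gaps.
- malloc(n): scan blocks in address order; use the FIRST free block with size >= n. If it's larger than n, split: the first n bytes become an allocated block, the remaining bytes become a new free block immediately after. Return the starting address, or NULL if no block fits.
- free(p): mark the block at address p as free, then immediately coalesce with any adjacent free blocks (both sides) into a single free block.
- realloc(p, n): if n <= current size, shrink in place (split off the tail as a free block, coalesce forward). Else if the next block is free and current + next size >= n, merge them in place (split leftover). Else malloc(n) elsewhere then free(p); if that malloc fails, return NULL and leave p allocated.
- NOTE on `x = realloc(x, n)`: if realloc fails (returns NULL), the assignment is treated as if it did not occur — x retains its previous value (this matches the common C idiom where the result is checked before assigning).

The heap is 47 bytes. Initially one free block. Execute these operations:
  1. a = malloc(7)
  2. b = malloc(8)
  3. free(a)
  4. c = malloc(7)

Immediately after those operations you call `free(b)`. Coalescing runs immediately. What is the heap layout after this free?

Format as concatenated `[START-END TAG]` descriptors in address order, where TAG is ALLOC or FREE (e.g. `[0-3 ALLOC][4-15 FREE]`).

Answer: [0-6 ALLOC][7-46 FREE]

Derivation:
Op 1: a = malloc(7) -> a = 0; heap: [0-6 ALLOC][7-46 FREE]
Op 2: b = malloc(8) -> b = 7; heap: [0-6 ALLOC][7-14 ALLOC][15-46 FREE]
Op 3: free(a) -> (freed a); heap: [0-6 FREE][7-14 ALLOC][15-46 FREE]
Op 4: c = malloc(7) -> c = 0; heap: [0-6 ALLOC][7-14 ALLOC][15-46 FREE]
free(b): b = 7 -> block [7-14 ALLOC]; mark free, coalesce with adjacent free neighbors -> [0-6 ALLOC][7-46 FREE]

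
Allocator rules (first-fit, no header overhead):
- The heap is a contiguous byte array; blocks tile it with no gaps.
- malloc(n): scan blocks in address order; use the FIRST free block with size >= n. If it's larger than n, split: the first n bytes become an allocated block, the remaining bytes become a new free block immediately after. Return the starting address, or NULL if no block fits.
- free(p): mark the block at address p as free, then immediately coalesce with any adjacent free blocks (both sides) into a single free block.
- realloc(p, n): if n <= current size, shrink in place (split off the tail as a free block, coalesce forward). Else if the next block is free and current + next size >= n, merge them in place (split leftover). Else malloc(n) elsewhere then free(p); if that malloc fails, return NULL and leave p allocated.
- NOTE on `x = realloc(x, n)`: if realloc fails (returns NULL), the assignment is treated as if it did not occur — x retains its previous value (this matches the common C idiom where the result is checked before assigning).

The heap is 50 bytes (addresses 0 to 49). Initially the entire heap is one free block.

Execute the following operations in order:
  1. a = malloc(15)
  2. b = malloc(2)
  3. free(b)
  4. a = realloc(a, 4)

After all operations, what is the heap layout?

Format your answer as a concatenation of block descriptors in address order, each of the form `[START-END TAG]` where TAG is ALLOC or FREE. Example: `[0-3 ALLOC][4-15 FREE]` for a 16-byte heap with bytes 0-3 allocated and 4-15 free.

Op 1: a = malloc(15) -> a = 0; heap: [0-14 ALLOC][15-49 FREE]
Op 2: b = malloc(2) -> b = 15; heap: [0-14 ALLOC][15-16 ALLOC][17-49 FREE]
Op 3: free(b) -> (freed b); heap: [0-14 ALLOC][15-49 FREE]
Op 4: a = realloc(a, 4) -> a = 0; heap: [0-3 ALLOC][4-49 FREE]

Answer: [0-3 ALLOC][4-49 FREE]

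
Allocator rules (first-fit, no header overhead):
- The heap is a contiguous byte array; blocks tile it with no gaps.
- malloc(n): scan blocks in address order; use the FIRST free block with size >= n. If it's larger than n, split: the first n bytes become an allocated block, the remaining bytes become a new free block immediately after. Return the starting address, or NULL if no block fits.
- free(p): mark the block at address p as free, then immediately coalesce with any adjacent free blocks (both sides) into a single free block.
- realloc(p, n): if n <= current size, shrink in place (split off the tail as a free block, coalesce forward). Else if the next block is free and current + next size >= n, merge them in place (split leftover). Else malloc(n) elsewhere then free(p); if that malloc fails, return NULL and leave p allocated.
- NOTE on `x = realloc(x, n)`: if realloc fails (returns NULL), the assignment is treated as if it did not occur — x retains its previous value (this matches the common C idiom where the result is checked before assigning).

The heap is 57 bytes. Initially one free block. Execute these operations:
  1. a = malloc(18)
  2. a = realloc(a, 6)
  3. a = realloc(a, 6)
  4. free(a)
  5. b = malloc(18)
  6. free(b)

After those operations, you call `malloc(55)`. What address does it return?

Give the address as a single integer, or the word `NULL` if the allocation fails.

Op 1: a = malloc(18) -> a = 0; heap: [0-17 ALLOC][18-56 FREE]
Op 2: a = realloc(a, 6) -> a = 0; heap: [0-5 ALLOC][6-56 FREE]
Op 3: a = realloc(a, 6) -> a = 0; heap: [0-5 ALLOC][6-56 FREE]
Op 4: free(a) -> (freed a); heap: [0-56 FREE]
Op 5: b = malloc(18) -> b = 0; heap: [0-17 ALLOC][18-56 FREE]
Op 6: free(b) -> (freed b); heap: [0-56 FREE]
malloc(55): first-fit scan over [0-56 FREE] -> 0

Answer: 0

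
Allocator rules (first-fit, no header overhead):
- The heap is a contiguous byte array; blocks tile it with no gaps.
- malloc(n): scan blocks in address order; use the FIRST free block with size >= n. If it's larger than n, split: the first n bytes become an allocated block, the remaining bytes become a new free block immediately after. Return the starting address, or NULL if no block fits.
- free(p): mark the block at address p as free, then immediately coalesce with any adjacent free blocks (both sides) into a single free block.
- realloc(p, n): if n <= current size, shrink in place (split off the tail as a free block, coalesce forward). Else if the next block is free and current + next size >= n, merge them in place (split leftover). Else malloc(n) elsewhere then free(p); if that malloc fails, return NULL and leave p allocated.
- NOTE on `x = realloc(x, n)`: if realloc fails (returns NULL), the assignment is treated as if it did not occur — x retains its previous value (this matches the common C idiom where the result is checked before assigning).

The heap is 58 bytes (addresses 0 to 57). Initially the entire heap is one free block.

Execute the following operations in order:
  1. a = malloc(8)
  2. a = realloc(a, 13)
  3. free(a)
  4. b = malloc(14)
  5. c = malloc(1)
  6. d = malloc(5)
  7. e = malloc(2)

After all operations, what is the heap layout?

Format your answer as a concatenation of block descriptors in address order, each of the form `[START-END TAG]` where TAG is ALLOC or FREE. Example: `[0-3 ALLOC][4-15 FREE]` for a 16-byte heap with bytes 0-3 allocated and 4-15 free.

Answer: [0-13 ALLOC][14-14 ALLOC][15-19 ALLOC][20-21 ALLOC][22-57 FREE]

Derivation:
Op 1: a = malloc(8) -> a = 0; heap: [0-7 ALLOC][8-57 FREE]
Op 2: a = realloc(a, 13) -> a = 0; heap: [0-12 ALLOC][13-57 FREE]
Op 3: free(a) -> (freed a); heap: [0-57 FREE]
Op 4: b = malloc(14) -> b = 0; heap: [0-13 ALLOC][14-57 FREE]
Op 5: c = malloc(1) -> c = 14; heap: [0-13 ALLOC][14-14 ALLOC][15-57 FREE]
Op 6: d = malloc(5) -> d = 15; heap: [0-13 ALLOC][14-14 ALLOC][15-19 ALLOC][20-57 FREE]
Op 7: e = malloc(2) -> e = 20; heap: [0-13 ALLOC][14-14 ALLOC][15-19 ALLOC][20-21 ALLOC][22-57 FREE]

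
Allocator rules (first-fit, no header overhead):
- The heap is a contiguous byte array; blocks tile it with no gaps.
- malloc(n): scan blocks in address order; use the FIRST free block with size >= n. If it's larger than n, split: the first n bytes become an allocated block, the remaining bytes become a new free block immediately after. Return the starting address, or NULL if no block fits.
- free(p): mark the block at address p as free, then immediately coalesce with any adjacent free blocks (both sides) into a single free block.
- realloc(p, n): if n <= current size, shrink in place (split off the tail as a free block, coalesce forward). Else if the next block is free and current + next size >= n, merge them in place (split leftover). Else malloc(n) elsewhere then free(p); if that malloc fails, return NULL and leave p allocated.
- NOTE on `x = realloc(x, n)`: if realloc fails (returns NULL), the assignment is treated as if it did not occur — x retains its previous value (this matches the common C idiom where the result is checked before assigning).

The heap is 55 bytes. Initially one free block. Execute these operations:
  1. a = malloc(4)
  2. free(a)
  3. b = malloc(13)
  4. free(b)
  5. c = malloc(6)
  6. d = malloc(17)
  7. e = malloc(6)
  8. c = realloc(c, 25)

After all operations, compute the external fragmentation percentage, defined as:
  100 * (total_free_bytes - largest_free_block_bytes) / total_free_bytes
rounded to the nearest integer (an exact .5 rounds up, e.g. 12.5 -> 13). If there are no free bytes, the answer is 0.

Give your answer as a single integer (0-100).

Op 1: a = malloc(4) -> a = 0; heap: [0-3 ALLOC][4-54 FREE]
Op 2: free(a) -> (freed a); heap: [0-54 FREE]
Op 3: b = malloc(13) -> b = 0; heap: [0-12 ALLOC][13-54 FREE]
Op 4: free(b) -> (freed b); heap: [0-54 FREE]
Op 5: c = malloc(6) -> c = 0; heap: [0-5 ALLOC][6-54 FREE]
Op 6: d = malloc(17) -> d = 6; heap: [0-5 ALLOC][6-22 ALLOC][23-54 FREE]
Op 7: e = malloc(6) -> e = 23; heap: [0-5 ALLOC][6-22 ALLOC][23-28 ALLOC][29-54 FREE]
Op 8: c = realloc(c, 25) -> c = 29; heap: [0-5 FREE][6-22 ALLOC][23-28 ALLOC][29-53 ALLOC][54-54 FREE]
Free blocks: [6 1] total_free=7 largest=6 -> 100*(7-6)/7 = 100/7 ≈ 14.286 -> rounds to 14

Answer: 14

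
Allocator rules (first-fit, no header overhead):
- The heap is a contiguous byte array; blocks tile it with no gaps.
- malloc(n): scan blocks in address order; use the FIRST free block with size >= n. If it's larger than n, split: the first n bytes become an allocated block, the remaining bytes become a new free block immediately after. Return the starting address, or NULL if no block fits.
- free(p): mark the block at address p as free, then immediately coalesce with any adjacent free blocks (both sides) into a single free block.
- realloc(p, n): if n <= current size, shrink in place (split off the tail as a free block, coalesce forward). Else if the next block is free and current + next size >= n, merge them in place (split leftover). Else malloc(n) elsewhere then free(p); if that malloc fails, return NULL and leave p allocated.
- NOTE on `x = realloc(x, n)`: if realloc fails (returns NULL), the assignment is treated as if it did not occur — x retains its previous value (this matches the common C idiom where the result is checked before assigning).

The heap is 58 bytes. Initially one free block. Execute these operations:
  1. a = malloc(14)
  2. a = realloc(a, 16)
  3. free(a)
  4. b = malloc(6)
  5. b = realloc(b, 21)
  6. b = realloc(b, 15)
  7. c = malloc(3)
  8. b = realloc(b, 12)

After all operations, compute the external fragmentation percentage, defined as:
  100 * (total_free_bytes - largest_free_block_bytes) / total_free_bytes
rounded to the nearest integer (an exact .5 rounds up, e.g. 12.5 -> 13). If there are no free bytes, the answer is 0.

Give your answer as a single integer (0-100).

Answer: 7

Derivation:
Op 1: a = malloc(14) -> a = 0; heap: [0-13 ALLOC][14-57 FREE]
Op 2: a = realloc(a, 16) -> a = 0; heap: [0-15 ALLOC][16-57 FREE]
Op 3: free(a) -> (freed a); heap: [0-57 FREE]
Op 4: b = malloc(6) -> b = 0; heap: [0-5 ALLOC][6-57 FREE]
Op 5: b = realloc(b, 21) -> b = 0; heap: [0-20 ALLOC][21-57 FREE]
Op 6: b = realloc(b, 15) -> b = 0; heap: [0-14 ALLOC][15-57 FREE]
Op 7: c = malloc(3) -> c = 15; heap: [0-14 ALLOC][15-17 ALLOC][18-57 FREE]
Op 8: b = realloc(b, 12) -> b = 0; heap: [0-11 ALLOC][12-14 FREE][15-17 ALLOC][18-57 FREE]
Free blocks: [3 40] total_free=43 largest=40 -> 100*(43-40)/43 = 300/43 ≈ 6.977 -> rounds to 7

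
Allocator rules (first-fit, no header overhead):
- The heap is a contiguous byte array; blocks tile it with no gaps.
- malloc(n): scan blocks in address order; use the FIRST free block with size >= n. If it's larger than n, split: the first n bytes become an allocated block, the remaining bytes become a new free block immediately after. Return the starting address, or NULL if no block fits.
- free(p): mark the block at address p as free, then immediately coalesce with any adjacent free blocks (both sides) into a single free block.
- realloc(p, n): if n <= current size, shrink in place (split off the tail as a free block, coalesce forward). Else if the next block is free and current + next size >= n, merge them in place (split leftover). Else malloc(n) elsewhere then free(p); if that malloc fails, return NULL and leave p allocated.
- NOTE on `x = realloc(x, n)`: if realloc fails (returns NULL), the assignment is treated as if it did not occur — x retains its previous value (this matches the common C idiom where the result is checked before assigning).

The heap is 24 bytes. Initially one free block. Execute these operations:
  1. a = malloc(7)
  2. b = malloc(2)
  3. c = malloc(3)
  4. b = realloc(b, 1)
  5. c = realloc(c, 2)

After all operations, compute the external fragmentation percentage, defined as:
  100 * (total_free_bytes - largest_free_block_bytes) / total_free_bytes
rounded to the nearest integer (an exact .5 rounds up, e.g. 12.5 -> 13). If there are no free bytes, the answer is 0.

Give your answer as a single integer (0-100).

Answer: 7

Derivation:
Op 1: a = malloc(7) -> a = 0; heap: [0-6 ALLOC][7-23 FREE]
Op 2: b = malloc(2) -> b = 7; heap: [0-6 ALLOC][7-8 ALLOC][9-23 FREE]
Op 3: c = malloc(3) -> c = 9; heap: [0-6 ALLOC][7-8 ALLOC][9-11 ALLOC][12-23 FREE]
Op 4: b = realloc(b, 1) -> b = 7; heap: [0-6 ALLOC][7-7 ALLOC][8-8 FREE][9-11 ALLOC][12-23 FREE]
Op 5: c = realloc(c, 2) -> c = 9; heap: [0-6 ALLOC][7-7 ALLOC][8-8 FREE][9-10 ALLOC][11-23 FREE]
Free blocks: [1 13] total_free=14 largest=13 -> 100*(14-13)/14 = 100/14 ≈ 7.143 -> rounds to 7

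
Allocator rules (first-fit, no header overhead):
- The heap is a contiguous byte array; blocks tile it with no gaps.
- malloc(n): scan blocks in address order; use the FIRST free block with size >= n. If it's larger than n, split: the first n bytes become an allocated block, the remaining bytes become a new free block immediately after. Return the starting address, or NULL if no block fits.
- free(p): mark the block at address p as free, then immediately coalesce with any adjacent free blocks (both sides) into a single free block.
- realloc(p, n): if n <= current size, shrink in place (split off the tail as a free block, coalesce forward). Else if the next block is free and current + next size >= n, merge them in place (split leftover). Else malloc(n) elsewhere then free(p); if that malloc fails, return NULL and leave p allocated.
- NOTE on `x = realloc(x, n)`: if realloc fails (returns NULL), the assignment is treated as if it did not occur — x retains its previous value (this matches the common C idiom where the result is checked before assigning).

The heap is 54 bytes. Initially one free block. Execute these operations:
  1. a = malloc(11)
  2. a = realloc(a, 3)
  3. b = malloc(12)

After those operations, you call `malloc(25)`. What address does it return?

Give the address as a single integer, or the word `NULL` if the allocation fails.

Op 1: a = malloc(11) -> a = 0; heap: [0-10 ALLOC][11-53 FREE]
Op 2: a = realloc(a, 3) -> a = 0; heap: [0-2 ALLOC][3-53 FREE]
Op 3: b = malloc(12) -> b = 3; heap: [0-2 ALLOC][3-14 ALLOC][15-53 FREE]
malloc(25): first-fit scan over [0-2 ALLOC][3-14 ALLOC][15-53 FREE] -> 15

Answer: 15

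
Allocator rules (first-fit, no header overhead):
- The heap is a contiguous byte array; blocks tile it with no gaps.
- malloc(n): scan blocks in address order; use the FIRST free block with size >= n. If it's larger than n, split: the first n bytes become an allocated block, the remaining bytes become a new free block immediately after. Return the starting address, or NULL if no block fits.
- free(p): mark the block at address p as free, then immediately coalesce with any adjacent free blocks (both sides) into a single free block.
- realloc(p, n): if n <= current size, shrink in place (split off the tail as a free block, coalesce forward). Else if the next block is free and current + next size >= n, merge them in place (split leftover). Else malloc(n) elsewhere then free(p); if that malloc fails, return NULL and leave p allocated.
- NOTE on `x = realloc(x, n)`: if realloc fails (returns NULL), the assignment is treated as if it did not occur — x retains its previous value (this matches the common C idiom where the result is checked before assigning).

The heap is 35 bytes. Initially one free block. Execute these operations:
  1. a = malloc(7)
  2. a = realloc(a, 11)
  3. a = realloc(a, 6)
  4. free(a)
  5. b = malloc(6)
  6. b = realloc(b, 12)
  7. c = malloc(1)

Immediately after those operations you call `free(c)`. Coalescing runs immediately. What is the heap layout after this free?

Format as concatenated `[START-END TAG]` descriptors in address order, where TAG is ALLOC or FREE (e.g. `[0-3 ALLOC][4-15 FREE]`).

Op 1: a = malloc(7) -> a = 0; heap: [0-6 ALLOC][7-34 FREE]
Op 2: a = realloc(a, 11) -> a = 0; heap: [0-10 ALLOC][11-34 FREE]
Op 3: a = realloc(a, 6) -> a = 0; heap: [0-5 ALLOC][6-34 FREE]
Op 4: free(a) -> (freed a); heap: [0-34 FREE]
Op 5: b = malloc(6) -> b = 0; heap: [0-5 ALLOC][6-34 FREE]
Op 6: b = realloc(b, 12) -> b = 0; heap: [0-11 ALLOC][12-34 FREE]
Op 7: c = malloc(1) -> c = 12; heap: [0-11 ALLOC][12-12 ALLOC][13-34 FREE]
free(c): c = 12 -> block [12-12 ALLOC]; mark free, coalesce with adjacent free neighbors -> [0-11 ALLOC][12-34 FREE]

Answer: [0-11 ALLOC][12-34 FREE]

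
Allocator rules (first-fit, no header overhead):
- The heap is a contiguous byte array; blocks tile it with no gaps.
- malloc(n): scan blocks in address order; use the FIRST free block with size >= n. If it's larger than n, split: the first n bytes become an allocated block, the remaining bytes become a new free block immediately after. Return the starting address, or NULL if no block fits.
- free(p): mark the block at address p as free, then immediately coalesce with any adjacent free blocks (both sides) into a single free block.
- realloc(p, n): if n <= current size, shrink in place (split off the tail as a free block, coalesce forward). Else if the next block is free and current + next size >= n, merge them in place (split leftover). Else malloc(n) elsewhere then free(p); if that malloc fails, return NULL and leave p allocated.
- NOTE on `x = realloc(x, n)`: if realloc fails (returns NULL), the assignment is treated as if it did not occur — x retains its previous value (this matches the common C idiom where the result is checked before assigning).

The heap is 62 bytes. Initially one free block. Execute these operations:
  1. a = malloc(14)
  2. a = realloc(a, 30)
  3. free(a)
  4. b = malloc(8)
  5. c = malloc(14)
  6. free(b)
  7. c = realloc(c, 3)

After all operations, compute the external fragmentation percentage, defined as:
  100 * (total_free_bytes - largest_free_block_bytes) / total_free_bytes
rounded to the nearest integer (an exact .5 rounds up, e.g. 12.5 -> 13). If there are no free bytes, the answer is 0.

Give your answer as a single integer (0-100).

Op 1: a = malloc(14) -> a = 0; heap: [0-13 ALLOC][14-61 FREE]
Op 2: a = realloc(a, 30) -> a = 0; heap: [0-29 ALLOC][30-61 FREE]
Op 3: free(a) -> (freed a); heap: [0-61 FREE]
Op 4: b = malloc(8) -> b = 0; heap: [0-7 ALLOC][8-61 FREE]
Op 5: c = malloc(14) -> c = 8; heap: [0-7 ALLOC][8-21 ALLOC][22-61 FREE]
Op 6: free(b) -> (freed b); heap: [0-7 FREE][8-21 ALLOC][22-61 FREE]
Op 7: c = realloc(c, 3) -> c = 8; heap: [0-7 FREE][8-10 ALLOC][11-61 FREE]
Free blocks: [8 51] total_free=59 largest=51 -> 100*(59-51)/59 = 800/59 ≈ 13.559 -> rounds to 14

Answer: 14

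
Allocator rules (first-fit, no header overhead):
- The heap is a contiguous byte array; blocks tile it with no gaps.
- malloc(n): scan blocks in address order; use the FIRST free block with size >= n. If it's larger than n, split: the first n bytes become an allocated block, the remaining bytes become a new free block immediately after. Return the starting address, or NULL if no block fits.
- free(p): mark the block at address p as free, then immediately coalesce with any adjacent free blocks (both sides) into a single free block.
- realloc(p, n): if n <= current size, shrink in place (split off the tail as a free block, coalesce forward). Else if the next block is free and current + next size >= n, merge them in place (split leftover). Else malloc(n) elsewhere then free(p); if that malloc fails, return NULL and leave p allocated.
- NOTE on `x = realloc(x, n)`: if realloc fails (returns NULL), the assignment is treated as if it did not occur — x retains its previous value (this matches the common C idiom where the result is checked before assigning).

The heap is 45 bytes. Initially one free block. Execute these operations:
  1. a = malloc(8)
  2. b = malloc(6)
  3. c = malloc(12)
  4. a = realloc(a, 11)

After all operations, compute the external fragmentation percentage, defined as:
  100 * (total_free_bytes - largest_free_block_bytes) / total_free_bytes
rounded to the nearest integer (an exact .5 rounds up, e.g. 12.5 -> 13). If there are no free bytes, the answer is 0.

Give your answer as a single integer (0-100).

Op 1: a = malloc(8) -> a = 0; heap: [0-7 ALLOC][8-44 FREE]
Op 2: b = malloc(6) -> b = 8; heap: [0-7 ALLOC][8-13 ALLOC][14-44 FREE]
Op 3: c = malloc(12) -> c = 14; heap: [0-7 ALLOC][8-13 ALLOC][14-25 ALLOC][26-44 FREE]
Op 4: a = realloc(a, 11) -> a = 26; heap: [0-7 FREE][8-13 ALLOC][14-25 ALLOC][26-36 ALLOC][37-44 FREE]
Free blocks: [8 8] total_free=16 largest=8 -> 100*(16-8)/16 = 800/16 = 50

Answer: 50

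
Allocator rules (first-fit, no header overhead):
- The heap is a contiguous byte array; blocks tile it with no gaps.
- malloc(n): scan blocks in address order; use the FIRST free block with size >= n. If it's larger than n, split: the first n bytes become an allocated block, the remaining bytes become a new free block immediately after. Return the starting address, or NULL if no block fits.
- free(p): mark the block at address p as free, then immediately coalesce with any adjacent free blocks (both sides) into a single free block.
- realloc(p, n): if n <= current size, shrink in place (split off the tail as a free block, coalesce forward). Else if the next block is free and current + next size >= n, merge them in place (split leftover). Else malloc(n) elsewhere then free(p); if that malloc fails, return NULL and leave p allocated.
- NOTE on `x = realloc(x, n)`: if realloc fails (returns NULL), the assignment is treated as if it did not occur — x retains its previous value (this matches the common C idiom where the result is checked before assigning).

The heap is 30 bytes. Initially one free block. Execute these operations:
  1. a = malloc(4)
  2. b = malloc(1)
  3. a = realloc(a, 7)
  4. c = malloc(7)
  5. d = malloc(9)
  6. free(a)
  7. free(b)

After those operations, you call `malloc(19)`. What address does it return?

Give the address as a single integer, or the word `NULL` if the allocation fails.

Answer: NULL

Derivation:
Op 1: a = malloc(4) -> a = 0; heap: [0-3 ALLOC][4-29 FREE]
Op 2: b = malloc(1) -> b = 4; heap: [0-3 ALLOC][4-4 ALLOC][5-29 FREE]
Op 3: a = realloc(a, 7) -> a = 5; heap: [0-3 FREE][4-4 ALLOC][5-11 ALLOC][12-29 FREE]
Op 4: c = malloc(7) -> c = 12; heap: [0-3 FREE][4-4 ALLOC][5-11 ALLOC][12-18 ALLOC][19-29 FREE]
Op 5: d = malloc(9) -> d = 19; heap: [0-3 FREE][4-4 ALLOC][5-11 ALLOC][12-18 ALLOC][19-27 ALLOC][28-29 FREE]
Op 6: free(a) -> (freed a); heap: [0-3 FREE][4-4 ALLOC][5-11 FREE][12-18 ALLOC][19-27 ALLOC][28-29 FREE]
Op 7: free(b) -> (freed b); heap: [0-11 FREE][12-18 ALLOC][19-27 ALLOC][28-29 FREE]
malloc(19): first-fit scan over [0-11 FREE][12-18 ALLOC][19-27 ALLOC][28-29 FREE] -> NULL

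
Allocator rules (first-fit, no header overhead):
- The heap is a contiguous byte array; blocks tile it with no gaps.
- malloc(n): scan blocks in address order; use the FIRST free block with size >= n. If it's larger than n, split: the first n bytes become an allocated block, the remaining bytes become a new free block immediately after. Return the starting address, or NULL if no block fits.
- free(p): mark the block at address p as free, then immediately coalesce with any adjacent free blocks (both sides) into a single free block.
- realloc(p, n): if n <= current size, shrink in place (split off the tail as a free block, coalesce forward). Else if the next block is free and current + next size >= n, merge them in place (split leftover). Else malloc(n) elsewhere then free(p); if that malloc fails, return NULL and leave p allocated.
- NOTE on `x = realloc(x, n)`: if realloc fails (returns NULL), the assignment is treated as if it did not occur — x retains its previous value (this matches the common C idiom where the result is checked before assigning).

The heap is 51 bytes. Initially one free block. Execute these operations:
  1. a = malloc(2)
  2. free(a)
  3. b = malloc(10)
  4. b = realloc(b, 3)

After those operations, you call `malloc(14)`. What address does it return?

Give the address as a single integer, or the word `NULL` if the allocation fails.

Answer: 3

Derivation:
Op 1: a = malloc(2) -> a = 0; heap: [0-1 ALLOC][2-50 FREE]
Op 2: free(a) -> (freed a); heap: [0-50 FREE]
Op 3: b = malloc(10) -> b = 0; heap: [0-9 ALLOC][10-50 FREE]
Op 4: b = realloc(b, 3) -> b = 0; heap: [0-2 ALLOC][3-50 FREE]
malloc(14): first-fit scan over [0-2 ALLOC][3-50 FREE] -> 3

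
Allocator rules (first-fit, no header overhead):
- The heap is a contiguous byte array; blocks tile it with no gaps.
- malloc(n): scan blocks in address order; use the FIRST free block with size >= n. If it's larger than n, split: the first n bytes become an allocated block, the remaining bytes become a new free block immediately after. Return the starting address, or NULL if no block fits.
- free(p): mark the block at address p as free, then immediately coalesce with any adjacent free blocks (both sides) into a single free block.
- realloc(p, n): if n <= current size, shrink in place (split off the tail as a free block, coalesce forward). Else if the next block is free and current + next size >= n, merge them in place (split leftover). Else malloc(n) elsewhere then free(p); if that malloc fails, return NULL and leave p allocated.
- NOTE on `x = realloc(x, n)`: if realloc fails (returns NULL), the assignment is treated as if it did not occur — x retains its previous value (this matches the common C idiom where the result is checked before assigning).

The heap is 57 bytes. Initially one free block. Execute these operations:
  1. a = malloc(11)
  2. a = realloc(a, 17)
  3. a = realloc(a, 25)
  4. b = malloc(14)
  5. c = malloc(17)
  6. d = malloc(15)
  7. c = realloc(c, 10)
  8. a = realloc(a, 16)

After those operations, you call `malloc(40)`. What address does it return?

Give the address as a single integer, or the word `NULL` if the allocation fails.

Answer: NULL

Derivation:
Op 1: a = malloc(11) -> a = 0; heap: [0-10 ALLOC][11-56 FREE]
Op 2: a = realloc(a, 17) -> a = 0; heap: [0-16 ALLOC][17-56 FREE]
Op 3: a = realloc(a, 25) -> a = 0; heap: [0-24 ALLOC][25-56 FREE]
Op 4: b = malloc(14) -> b = 25; heap: [0-24 ALLOC][25-38 ALLOC][39-56 FREE]
Op 5: c = malloc(17) -> c = 39; heap: [0-24 ALLOC][25-38 ALLOC][39-55 ALLOC][56-56 FREE]
Op 6: d = malloc(15) -> d = NULL; heap: [0-24 ALLOC][25-38 ALLOC][39-55 ALLOC][56-56 FREE]
Op 7: c = realloc(c, 10) -> c = 39; heap: [0-24 ALLOC][25-38 ALLOC][39-48 ALLOC][49-56 FREE]
Op 8: a = realloc(a, 16) -> a = 0; heap: [0-15 ALLOC][16-24 FREE][25-38 ALLOC][39-48 ALLOC][49-56 FREE]
malloc(40): first-fit scan over [0-15 ALLOC][16-24 FREE][25-38 ALLOC][39-48 ALLOC][49-56 FREE] -> NULL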